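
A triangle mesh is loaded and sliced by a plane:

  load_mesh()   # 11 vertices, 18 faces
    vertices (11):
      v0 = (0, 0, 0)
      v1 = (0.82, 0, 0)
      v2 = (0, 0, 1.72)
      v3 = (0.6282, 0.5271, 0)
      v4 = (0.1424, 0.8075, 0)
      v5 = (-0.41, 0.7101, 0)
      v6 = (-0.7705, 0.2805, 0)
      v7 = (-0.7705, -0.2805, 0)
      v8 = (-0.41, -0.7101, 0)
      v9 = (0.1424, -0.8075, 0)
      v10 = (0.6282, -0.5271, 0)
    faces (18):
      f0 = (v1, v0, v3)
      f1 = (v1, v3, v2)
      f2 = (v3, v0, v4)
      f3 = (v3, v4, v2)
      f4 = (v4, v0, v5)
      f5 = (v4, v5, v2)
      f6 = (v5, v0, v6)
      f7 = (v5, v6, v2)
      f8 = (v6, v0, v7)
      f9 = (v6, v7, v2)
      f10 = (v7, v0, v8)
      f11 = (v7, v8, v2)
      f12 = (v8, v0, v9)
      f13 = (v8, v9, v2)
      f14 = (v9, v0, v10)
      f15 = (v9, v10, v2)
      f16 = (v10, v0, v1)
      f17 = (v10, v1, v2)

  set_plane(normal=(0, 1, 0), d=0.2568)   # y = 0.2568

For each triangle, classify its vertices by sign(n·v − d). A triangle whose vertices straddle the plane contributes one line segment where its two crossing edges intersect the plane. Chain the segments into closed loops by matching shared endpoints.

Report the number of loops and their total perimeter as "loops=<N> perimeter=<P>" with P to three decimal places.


Straddling triangles (10 of 18):
  (v1,v0,v3) [--+] → (0.306055, 0.2568, 0)–(0.726556, 0.2568, 0)  len=0.4205
  (v1,v3,v2) [-+-] → (0.726556, 0.2568, 0)–(0.306055, 0.2568, 0.882026)  len=0.9771
  (v3,v0,v4) [+-+] → (0.306055, 0.2568, 0)–(0.0452858, 0.2568, 0)  len=0.2608
  (v3,v4,v2) [++-] → (0.0452858, 0.2568, 1.17301)–(0.306055, 0.2568, 0.882026)  len=0.3907
  (v4,v0,v5) [+-+] → (0.0452858, 0.2568, 0)–(-0.148272, 0.2568, 0)  len=0.1936
  (v4,v5,v2) [++-] → (-0.148272, 0.2568, 1.09798)–(0.0452858, 0.2568, 1.17301)  len=0.2076
  (v5,v0,v6) [+-+] → (-0.148272, 0.2568, 0)–(-0.705399, 0.2568, 0)  len=0.5571
  (v5,v6,v2) [++-] → (-0.705399, 0.2568, 0.145326)–(-0.148272, 0.2568, 1.09798)  len=1.1036
  (v6,v0,v7) [+--] → (-0.705399, 0.2568, 0)–(-0.7705, 0.2568, 0)  len=0.0651
  (v6,v7,v2) [+--] → (-0.7705, 0.2568, 0)–(-0.705399, 0.2568, 0.145326)  len=0.1592

Chained into 1 loop(s):
  loop 1: 10 segments, perimeter = 4.3354
Total perimeter = 4.335

loops=1 perimeter=4.335


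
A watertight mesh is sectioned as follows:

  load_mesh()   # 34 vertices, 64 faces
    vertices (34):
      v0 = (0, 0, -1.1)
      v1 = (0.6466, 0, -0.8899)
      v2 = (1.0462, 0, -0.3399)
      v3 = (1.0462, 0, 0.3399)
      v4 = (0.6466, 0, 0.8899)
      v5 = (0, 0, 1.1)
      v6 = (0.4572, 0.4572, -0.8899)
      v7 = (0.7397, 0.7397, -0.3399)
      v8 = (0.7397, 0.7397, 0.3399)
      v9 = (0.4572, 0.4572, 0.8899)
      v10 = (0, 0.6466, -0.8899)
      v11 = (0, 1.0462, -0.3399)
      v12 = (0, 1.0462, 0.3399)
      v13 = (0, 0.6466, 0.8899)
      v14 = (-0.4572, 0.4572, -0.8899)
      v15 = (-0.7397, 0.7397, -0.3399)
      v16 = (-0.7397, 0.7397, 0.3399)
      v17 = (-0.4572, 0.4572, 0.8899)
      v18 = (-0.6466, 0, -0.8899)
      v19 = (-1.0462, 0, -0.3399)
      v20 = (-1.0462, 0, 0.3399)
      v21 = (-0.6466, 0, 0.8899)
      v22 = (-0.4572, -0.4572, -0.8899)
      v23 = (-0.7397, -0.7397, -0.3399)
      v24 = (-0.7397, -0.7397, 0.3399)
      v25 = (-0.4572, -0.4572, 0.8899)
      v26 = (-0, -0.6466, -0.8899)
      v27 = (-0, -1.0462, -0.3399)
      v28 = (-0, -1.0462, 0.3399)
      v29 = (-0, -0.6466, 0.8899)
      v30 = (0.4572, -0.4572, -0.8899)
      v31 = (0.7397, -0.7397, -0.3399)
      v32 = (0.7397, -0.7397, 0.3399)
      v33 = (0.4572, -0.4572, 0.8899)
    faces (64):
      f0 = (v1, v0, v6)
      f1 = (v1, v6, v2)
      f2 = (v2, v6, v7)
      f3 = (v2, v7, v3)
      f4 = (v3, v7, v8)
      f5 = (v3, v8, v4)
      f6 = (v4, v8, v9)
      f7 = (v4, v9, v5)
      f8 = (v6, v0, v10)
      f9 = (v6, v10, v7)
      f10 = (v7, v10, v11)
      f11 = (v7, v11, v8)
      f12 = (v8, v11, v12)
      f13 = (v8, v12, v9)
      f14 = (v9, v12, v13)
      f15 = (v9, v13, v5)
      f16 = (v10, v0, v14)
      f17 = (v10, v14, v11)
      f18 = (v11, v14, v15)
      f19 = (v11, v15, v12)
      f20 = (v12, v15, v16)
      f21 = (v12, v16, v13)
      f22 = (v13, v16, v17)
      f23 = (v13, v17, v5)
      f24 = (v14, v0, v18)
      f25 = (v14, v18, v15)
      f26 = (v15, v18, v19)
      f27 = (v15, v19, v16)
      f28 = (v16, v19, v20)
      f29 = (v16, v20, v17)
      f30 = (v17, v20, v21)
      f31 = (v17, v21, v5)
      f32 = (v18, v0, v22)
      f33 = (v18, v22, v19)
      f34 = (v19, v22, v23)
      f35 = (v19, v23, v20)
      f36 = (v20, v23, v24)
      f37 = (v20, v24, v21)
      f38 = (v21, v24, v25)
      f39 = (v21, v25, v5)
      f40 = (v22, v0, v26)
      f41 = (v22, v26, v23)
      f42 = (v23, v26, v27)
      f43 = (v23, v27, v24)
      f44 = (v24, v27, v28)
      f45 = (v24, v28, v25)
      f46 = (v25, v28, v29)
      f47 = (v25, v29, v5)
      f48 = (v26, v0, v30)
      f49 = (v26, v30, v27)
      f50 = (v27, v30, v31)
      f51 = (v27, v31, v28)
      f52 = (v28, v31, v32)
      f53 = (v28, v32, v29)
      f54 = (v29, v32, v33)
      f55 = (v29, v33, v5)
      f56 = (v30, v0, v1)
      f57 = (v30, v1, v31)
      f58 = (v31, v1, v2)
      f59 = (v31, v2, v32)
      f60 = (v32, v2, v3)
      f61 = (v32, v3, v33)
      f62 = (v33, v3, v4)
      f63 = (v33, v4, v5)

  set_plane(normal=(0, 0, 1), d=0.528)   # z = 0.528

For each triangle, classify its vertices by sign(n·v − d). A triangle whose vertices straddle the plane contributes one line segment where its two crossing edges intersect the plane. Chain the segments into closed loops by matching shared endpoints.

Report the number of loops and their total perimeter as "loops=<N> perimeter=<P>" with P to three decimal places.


Straddling triangles (16 of 64):
  (v3,v8,v4) [--+] → (0.70786, 0.486723, 0.528)–(0.909537, 0, 0.528)  len=0.5269
  (v4,v8,v9) [+-+] → (0.70786, 0.486723, 0.528)–(0.643085, 0.643085, 0.528)  len=0.1692
  (v8,v12,v9) [--+] → (0.156362, 0.844762, 0.528)–(0.643085, 0.643085, 0.528)  len=0.5269
  (v9,v12,v13) [+-+] → (0.156362, 0.844762, 0.528)–(0, 0.909537, 0.528)  len=0.1692
  (v12,v16,v13) [--+] → (-0.486723, 0.70786, 0.528)–(0, 0.909537, 0.528)  len=0.5269
  (v13,v16,v17) [+-+] → (-0.486723, 0.70786, 0.528)–(-0.643085, 0.643085, 0.528)  len=0.1692
  (v16,v20,v17) [--+] → (-0.844762, 0.156362, 0.528)–(-0.643085, 0.643085, 0.528)  len=0.5269
  (v17,v20,v21) [+-+] → (-0.844762, 0.156362, 0.528)–(-0.909537, 0, 0.528)  len=0.1692
  (v20,v24,v21) [--+] → (-0.70786, -0.486723, 0.528)–(-0.909537, 0, 0.528)  len=0.5269
  (v21,v24,v25) [+-+] → (-0.70786, -0.486723, 0.528)–(-0.643085, -0.643085, 0.528)  len=0.1692
  (v24,v28,v25) [--+] → (-0.156362, -0.844762, 0.528)–(-0.643085, -0.643085, 0.528)  len=0.5269
  (v25,v28,v29) [+-+] → (-0.156362, -0.844762, 0.528)–(0, -0.909537, 0.528)  len=0.1692
  (v28,v32,v29) [--+] → (0.486723, -0.70786, 0.528)–(0, -0.909537, 0.528)  len=0.5269
  (v29,v32,v33) [+-+] → (0.486723, -0.70786, 0.528)–(0.643085, -0.643085, 0.528)  len=0.1692
  (v32,v3,v33) [--+] → (0.844762, -0.156362, 0.528)–(0.643085, -0.643085, 0.528)  len=0.5269
  (v33,v3,v4) [+-+] → (0.844762, -0.156362, 0.528)–(0.909537, 0, 0.528)  len=0.1692

Chained into 1 loop(s):
  loop 1: 16 segments, perimeter = 5.5688
Total perimeter = 5.569

loops=1 perimeter=5.569


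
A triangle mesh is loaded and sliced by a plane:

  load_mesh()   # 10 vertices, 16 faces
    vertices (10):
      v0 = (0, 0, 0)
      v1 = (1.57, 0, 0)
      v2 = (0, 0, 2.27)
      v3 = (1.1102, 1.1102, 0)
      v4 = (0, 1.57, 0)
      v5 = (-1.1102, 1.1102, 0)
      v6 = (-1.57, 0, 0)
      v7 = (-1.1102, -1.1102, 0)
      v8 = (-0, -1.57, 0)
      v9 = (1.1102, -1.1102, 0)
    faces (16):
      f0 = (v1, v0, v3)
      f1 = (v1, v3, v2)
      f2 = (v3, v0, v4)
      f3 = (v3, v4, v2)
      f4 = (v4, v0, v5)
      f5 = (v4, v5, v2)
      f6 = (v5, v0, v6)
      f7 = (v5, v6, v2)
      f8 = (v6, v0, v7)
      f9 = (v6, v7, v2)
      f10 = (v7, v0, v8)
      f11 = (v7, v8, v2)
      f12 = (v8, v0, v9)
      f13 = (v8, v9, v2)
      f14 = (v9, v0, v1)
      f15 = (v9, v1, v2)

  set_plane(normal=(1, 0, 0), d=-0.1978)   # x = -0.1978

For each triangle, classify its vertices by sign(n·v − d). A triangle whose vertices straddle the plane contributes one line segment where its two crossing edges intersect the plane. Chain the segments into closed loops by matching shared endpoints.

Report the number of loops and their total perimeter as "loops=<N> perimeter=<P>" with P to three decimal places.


loops=1 perimeter=7.974

Straddling triangles (8 of 16):
  (v4,v0,v5) [++-] → (-0.1978, 0.1978, 0)–(-0.1978, 1.48808, 0)  len=1.2903
  (v4,v5,v2) [+-+] → (-0.1978, 1.48808, 0)–(-0.1978, 0.1978, 1.86556)  len=2.2683
  (v5,v0,v6) [-+-] → (-0.1978, 0.1978, 0)–(-0.1978, 0, 0)  len=0.1978
  (v5,v6,v2) [--+] → (-0.1978, 0, 1.98401)–(-0.1978, 0.1978, 1.86556)  len=0.2306
  (v6,v0,v7) [-+-] → (-0.1978, 0, 0)–(-0.1978, -0.1978, 0)  len=0.1978
  (v6,v7,v2) [--+] → (-0.1978, -0.1978, 1.86556)–(-0.1978, 0, 1.98401)  len=0.2306
  (v7,v0,v8) [-++] → (-0.1978, -0.1978, 0)–(-0.1978, -1.48808, 0)  len=1.2903
  (v7,v8,v2) [-++] → (-0.1978, -1.48808, 0)–(-0.1978, -0.1978, 1.86556)  len=2.2683

Chained into 1 loop(s):
  loop 1: 8 segments, perimeter = 7.9738
Total perimeter = 7.974


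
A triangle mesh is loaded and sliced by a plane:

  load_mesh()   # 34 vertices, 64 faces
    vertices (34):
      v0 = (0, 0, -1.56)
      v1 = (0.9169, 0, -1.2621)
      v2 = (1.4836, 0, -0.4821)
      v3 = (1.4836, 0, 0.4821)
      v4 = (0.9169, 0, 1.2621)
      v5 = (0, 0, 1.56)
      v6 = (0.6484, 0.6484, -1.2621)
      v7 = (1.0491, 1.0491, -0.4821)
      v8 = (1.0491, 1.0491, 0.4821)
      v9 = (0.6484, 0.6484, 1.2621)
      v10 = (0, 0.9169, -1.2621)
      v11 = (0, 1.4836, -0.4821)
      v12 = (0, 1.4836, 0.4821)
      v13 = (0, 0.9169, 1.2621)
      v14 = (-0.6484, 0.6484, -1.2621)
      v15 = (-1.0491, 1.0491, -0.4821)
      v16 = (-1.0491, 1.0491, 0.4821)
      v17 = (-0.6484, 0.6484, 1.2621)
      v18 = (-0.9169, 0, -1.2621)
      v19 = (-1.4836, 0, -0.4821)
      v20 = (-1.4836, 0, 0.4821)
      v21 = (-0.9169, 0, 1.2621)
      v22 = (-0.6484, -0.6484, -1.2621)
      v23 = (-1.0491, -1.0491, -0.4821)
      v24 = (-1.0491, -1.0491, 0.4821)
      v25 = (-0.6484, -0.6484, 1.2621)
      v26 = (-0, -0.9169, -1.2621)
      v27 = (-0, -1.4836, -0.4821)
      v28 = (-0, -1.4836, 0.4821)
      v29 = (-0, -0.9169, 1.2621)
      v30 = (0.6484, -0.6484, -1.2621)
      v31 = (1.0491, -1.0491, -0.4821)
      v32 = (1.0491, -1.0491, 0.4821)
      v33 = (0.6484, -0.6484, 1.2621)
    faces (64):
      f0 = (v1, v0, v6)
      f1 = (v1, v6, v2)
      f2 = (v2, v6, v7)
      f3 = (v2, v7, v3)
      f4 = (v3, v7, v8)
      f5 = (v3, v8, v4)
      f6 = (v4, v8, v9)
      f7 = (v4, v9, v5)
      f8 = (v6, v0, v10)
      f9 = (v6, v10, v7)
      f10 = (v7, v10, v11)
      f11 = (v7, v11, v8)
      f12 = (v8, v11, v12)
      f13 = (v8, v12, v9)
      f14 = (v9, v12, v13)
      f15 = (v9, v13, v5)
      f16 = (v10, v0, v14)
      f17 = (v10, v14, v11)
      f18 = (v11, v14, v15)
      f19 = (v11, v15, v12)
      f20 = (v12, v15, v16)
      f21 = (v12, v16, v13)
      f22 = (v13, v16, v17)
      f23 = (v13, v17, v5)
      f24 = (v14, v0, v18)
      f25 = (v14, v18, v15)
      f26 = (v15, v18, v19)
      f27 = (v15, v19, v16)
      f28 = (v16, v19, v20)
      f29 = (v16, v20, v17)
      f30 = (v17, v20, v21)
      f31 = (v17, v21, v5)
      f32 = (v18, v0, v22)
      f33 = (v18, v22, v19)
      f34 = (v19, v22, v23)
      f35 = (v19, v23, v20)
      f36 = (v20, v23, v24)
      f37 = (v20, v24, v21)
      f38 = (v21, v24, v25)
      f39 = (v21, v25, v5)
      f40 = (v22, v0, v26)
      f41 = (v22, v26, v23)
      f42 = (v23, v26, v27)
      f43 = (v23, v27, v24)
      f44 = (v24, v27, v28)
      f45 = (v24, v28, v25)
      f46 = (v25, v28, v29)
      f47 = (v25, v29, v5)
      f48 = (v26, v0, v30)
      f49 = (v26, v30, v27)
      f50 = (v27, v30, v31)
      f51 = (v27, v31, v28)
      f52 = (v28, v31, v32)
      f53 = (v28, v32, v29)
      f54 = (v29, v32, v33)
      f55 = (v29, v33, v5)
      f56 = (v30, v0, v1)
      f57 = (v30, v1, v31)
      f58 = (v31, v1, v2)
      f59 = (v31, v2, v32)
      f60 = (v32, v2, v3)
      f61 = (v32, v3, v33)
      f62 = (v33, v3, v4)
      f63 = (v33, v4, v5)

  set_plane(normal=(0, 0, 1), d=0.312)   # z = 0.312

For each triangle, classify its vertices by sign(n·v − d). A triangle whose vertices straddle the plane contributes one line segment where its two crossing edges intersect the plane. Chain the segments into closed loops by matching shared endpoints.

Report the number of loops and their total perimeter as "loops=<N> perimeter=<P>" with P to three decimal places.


Straddling triangles (16 of 64):
  (v2,v7,v3) [--+] → (1.40695, 0.185078, 0.312)–(1.4836, 0, 0.312)  len=0.2003
  (v3,v7,v8) [+-+] → (1.40695, 0.185078, 0.312)–(1.0491, 1.0491, 0.312)  len=0.9352
  (v7,v11,v8) [--+] → (0.864022, 1.12575, 0.312)–(1.0491, 1.0491, 0.312)  len=0.2003
  (v8,v11,v12) [+-+] → (0.864022, 1.12575, 0.312)–(0, 1.4836, 0.312)  len=0.9352
  (v11,v15,v12) [--+] → (-0.185078, 1.40695, 0.312)–(0, 1.4836, 0.312)  len=0.2003
  (v12,v15,v16) [+-+] → (-0.185078, 1.40695, 0.312)–(-1.0491, 1.0491, 0.312)  len=0.9352
  (v15,v19,v16) [--+] → (-1.12575, 0.864022, 0.312)–(-1.0491, 1.0491, 0.312)  len=0.2003
  (v16,v19,v20) [+-+] → (-1.12575, 0.864022, 0.312)–(-1.4836, 0, 0.312)  len=0.9352
  (v19,v23,v20) [--+] → (-1.40695, -0.185078, 0.312)–(-1.4836, 0, 0.312)  len=0.2003
  (v20,v23,v24) [+-+] → (-1.40695, -0.185078, 0.312)–(-1.0491, -1.0491, 0.312)  len=0.9352
  (v23,v27,v24) [--+] → (-0.864022, -1.12575, 0.312)–(-1.0491, -1.0491, 0.312)  len=0.2003
  (v24,v27,v28) [+-+] → (-0.864022, -1.12575, 0.312)–(0, -1.4836, 0.312)  len=0.9352
  (v27,v31,v28) [--+] → (0.185078, -1.40695, 0.312)–(0, -1.4836, 0.312)  len=0.2003
  (v28,v31,v32) [+-+] → (0.185078, -1.40695, 0.312)–(1.0491, -1.0491, 0.312)  len=0.9352
  (v31,v2,v32) [--+] → (1.12575, -0.864022, 0.312)–(1.0491, -1.0491, 0.312)  len=0.2003
  (v32,v2,v3) [+-+] → (1.12575, -0.864022, 0.312)–(1.4836, 0, 0.312)  len=0.9352

Chained into 1 loop(s):
  loop 1: 16 segments, perimeter = 9.0841
Total perimeter = 9.084

loops=1 perimeter=9.084


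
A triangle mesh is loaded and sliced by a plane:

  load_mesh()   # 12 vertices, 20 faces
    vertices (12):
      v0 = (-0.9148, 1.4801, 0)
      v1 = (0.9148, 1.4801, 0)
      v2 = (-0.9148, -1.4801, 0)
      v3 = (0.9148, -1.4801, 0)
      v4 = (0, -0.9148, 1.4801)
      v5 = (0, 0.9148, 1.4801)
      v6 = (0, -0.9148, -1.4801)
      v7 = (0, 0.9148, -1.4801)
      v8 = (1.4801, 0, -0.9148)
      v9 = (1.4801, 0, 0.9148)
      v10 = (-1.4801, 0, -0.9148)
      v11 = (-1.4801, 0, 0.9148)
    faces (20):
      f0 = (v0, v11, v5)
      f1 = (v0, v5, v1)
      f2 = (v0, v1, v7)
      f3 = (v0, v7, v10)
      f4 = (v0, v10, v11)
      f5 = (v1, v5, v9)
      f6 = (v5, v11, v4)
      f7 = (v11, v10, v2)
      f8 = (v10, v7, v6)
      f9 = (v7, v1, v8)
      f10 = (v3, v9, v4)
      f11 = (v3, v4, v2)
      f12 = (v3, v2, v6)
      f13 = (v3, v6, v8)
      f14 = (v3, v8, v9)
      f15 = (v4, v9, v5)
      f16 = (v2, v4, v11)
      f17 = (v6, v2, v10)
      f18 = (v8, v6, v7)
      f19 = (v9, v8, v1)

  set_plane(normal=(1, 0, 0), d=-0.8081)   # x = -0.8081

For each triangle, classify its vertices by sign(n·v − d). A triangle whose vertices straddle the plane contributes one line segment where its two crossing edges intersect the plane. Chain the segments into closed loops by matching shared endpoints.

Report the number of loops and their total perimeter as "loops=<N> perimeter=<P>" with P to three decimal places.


Straddling triangles (10 of 20):
  (v0,v11,v5) [--+] → (-0.8081, 0.415341, 1.17146)–(-0.8081, 1.41416, 0.172635)  len=1.4126
  (v0,v5,v1) [-++] → (-0.8081, 1.41416, 0.172635)–(-0.8081, 1.4801, 0)  len=0.1848
  (v0,v1,v7) [-++] → (-0.8081, 1.4801, 0)–(-0.8081, 1.41416, -0.172635)  len=0.1848
  (v0,v7,v10) [-+-] → (-0.8081, 1.41416, -0.172635)–(-0.8081, 0.415341, -1.17146)  len=1.4126
  (v5,v11,v4) [+-+] → (-0.8081, 0.415341, 1.17146)–(-0.8081, -0.415341, 1.17146)  len=0.8307
  (v10,v7,v6) [-++] → (-0.8081, 0.415341, -1.17146)–(-0.8081, -0.415341, -1.17146)  len=0.8307
  (v3,v4,v2) [++-] → (-0.8081, -1.41416, 0.172635)–(-0.8081, -1.4801, 0)  len=0.1848
  (v3,v2,v6) [+-+] → (-0.8081, -1.4801, 0)–(-0.8081, -1.41416, -0.172635)  len=0.1848
  (v2,v4,v11) [-+-] → (-0.8081, -1.41416, 0.172635)–(-0.8081, -0.415341, 1.17146)  len=1.4126
  (v6,v2,v10) [+--] → (-0.8081, -1.41416, -0.172635)–(-0.8081, -0.415341, -1.17146)  len=1.4126

Chained into 1 loop(s):
  loop 1: 10 segments, perimeter = 8.0508
Total perimeter = 8.051

loops=1 perimeter=8.051


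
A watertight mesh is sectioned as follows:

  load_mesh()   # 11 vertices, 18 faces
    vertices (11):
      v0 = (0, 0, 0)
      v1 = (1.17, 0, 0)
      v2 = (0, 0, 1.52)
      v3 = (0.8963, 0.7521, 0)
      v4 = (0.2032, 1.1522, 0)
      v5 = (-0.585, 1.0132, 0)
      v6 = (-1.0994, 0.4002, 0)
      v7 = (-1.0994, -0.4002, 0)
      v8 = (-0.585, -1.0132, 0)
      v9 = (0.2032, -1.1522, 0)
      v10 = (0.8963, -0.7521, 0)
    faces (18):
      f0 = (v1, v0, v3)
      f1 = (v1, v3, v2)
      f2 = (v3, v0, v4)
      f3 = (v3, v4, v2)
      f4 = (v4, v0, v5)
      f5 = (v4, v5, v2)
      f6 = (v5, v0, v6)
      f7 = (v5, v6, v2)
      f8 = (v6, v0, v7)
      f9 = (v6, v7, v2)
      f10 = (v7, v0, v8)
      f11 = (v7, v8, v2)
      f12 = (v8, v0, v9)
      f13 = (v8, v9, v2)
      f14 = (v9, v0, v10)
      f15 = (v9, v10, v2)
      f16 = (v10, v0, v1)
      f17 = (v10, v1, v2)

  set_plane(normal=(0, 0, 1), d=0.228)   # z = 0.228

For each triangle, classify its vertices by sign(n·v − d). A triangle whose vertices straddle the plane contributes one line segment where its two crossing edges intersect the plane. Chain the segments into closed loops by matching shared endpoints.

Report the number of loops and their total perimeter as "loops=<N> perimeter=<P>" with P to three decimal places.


Straddling triangles (9 of 18):
  (v1,v3,v2) [--+] → (0.761855, 0.639285, 0.228)–(0.9945, 0, 0.228)  len=0.6803
  (v3,v4,v2) [--+] → (0.17272, 0.97937, 0.228)–(0.761855, 0.639285, 0.228)  len=0.6802
  (v4,v5,v2) [--+] → (-0.49725, 0.86122, 0.228)–(0.17272, 0.97937, 0.228)  len=0.6803
  (v5,v6,v2) [--+] → (-0.93449, 0.34017, 0.228)–(-0.49725, 0.86122, 0.228)  len=0.6802
  (v6,v7,v2) [--+] → (-0.93449, -0.34017, 0.228)–(-0.93449, 0.34017, 0.228)  len=0.6803
  (v7,v8,v2) [--+] → (-0.49725, -0.86122, 0.228)–(-0.93449, -0.34017, 0.228)  len=0.6802
  (v8,v9,v2) [--+] → (0.17272, -0.97937, 0.228)–(-0.49725, -0.86122, 0.228)  len=0.6803
  (v9,v10,v2) [--+] → (0.761855, -0.639285, 0.228)–(0.17272, -0.97937, 0.228)  len=0.6802
  (v10,v1,v2) [--+] → (0.9945, 0, 0.228)–(0.761855, -0.639285, 0.228)  len=0.6803

Chained into 1 loop(s):
  loop 1: 9 segments, perimeter = 6.1225
Total perimeter = 6.122

loops=1 perimeter=6.122


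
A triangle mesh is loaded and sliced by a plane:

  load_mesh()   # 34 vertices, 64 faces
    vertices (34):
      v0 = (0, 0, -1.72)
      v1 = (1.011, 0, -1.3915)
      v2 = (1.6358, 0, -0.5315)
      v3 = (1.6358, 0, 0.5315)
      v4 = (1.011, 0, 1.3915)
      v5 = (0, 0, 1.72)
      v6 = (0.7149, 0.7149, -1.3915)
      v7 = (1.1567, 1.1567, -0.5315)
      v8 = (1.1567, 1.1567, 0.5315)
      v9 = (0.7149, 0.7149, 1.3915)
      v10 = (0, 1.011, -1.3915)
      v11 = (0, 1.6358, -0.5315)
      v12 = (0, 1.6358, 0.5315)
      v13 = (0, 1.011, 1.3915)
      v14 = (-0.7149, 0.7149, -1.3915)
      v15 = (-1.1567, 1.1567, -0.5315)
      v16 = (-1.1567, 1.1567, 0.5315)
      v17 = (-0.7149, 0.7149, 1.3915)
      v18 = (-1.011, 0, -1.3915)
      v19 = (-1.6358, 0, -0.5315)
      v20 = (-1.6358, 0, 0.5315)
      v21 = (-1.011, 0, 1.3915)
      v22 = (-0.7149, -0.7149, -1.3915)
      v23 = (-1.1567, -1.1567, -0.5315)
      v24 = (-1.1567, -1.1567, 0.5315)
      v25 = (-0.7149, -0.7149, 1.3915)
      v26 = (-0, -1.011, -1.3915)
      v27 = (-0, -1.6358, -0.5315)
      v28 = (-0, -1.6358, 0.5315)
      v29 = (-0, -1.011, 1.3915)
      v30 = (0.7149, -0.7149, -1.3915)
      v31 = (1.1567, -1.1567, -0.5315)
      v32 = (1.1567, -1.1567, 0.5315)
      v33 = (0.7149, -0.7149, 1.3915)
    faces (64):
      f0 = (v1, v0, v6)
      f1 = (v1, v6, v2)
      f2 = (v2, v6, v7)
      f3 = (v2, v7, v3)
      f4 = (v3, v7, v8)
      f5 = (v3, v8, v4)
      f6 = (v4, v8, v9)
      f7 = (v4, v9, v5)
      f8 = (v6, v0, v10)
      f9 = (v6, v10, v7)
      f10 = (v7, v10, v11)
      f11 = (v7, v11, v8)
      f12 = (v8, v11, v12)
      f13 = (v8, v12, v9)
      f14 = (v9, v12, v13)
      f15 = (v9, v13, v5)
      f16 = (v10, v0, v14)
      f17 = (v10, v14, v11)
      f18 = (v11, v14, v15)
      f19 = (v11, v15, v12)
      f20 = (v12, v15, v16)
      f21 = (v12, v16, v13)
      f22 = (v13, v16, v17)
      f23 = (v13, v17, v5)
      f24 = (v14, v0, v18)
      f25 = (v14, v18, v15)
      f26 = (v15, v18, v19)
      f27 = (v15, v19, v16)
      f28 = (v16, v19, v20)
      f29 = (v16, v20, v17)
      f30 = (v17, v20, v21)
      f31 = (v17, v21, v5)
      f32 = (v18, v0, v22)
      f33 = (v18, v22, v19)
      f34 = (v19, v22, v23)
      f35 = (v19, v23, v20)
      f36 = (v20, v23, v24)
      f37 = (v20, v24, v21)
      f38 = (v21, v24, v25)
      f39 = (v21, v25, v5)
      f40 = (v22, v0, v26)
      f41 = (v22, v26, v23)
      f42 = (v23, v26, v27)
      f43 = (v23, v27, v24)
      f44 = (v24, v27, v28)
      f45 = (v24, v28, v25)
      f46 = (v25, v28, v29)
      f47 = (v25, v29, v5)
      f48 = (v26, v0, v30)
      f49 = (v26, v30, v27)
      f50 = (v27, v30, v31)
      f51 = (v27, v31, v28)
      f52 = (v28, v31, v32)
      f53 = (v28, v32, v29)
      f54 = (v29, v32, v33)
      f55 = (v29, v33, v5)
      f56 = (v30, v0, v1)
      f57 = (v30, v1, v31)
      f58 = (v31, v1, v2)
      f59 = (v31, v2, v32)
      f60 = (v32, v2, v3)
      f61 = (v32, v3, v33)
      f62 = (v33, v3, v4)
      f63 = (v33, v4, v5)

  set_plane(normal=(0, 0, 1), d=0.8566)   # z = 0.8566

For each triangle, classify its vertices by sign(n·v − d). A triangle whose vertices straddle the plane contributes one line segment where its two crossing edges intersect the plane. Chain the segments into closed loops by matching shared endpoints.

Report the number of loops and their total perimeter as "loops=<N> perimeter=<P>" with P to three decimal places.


loops=1 perimeter=8.570

Straddling triangles (16 of 64):
  (v3,v8,v4) [--+] → (1.10162, 0.71944, 0.8566)–(1.39961, 0, 0.8566)  len=0.7787
  (v4,v8,v9) [+-+] → (1.10162, 0.71944, 0.8566)–(0.989689, 0.989689, 0.8566)  len=0.2925
  (v8,v12,v9) [--+] → (0.270249, 1.28768, 0.8566)–(0.989689, 0.989689, 0.8566)  len=0.7787
  (v9,v12,v13) [+-+] → (0.270249, 1.28768, 0.8566)–(0, 1.39961, 0.8566)  len=0.2925
  (v12,v16,v13) [--+] → (-0.71944, 1.10162, 0.8566)–(0, 1.39961, 0.8566)  len=0.7787
  (v13,v16,v17) [+-+] → (-0.71944, 1.10162, 0.8566)–(-0.989689, 0.989689, 0.8566)  len=0.2925
  (v16,v20,v17) [--+] → (-1.28768, 0.270249, 0.8566)–(-0.989689, 0.989689, 0.8566)  len=0.7787
  (v17,v20,v21) [+-+] → (-1.28768, 0.270249, 0.8566)–(-1.39961, 0, 0.8566)  len=0.2925
  (v20,v24,v21) [--+] → (-1.10162, -0.71944, 0.8566)–(-1.39961, 0, 0.8566)  len=0.7787
  (v21,v24,v25) [+-+] → (-1.10162, -0.71944, 0.8566)–(-0.989689, -0.989689, 0.8566)  len=0.2925
  (v24,v28,v25) [--+] → (-0.270249, -1.28768, 0.8566)–(-0.989689, -0.989689, 0.8566)  len=0.7787
  (v25,v28,v29) [+-+] → (-0.270249, -1.28768, 0.8566)–(0, -1.39961, 0.8566)  len=0.2925
  (v28,v32,v29) [--+] → (0.71944, -1.10162, 0.8566)–(0, -1.39961, 0.8566)  len=0.7787
  (v29,v32,v33) [+-+] → (0.71944, -1.10162, 0.8566)–(0.989689, -0.989689, 0.8566)  len=0.2925
  (v32,v3,v33) [--+] → (1.28768, -0.270249, 0.8566)–(0.989689, -0.989689, 0.8566)  len=0.7787
  (v33,v3,v4) [+-+] → (1.28768, -0.270249, 0.8566)–(1.39961, 0, 0.8566)  len=0.2925

Chained into 1 loop(s):
  loop 1: 16 segments, perimeter = 8.5698
Total perimeter = 8.570


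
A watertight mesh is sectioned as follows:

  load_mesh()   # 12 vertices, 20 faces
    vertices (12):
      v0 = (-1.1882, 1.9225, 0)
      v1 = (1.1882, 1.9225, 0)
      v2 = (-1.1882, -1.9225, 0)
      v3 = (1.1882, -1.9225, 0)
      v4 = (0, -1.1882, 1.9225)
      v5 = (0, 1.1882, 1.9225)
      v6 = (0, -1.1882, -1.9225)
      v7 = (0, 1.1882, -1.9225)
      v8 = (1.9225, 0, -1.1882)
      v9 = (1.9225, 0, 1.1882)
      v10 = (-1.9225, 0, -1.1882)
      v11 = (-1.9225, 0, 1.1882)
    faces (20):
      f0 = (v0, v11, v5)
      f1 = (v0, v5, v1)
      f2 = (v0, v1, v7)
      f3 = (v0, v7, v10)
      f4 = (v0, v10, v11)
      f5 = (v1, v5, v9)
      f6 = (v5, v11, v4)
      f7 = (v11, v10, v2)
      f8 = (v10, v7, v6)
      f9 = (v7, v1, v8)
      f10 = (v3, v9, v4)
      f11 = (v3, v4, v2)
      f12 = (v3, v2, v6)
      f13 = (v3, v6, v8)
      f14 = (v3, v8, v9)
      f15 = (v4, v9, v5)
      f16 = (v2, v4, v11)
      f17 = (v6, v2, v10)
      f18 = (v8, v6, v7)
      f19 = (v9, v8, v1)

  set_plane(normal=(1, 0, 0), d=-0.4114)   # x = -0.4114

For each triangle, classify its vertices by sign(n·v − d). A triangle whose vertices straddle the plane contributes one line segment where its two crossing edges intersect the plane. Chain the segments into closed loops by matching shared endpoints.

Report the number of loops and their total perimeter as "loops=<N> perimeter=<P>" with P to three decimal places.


Straddling triangles (10 of 20):
  (v0,v11,v5) [--+] → (-0.4114, 0.933934, 1.76537)–(-0.4114, 1.44244, 1.25686)  len=0.7191
  (v0,v5,v1) [-++] → (-0.4114, 1.44244, 1.25686)–(-0.4114, 1.9225, 0)  len=1.3454
  (v0,v1,v7) [-++] → (-0.4114, 1.9225, 0)–(-0.4114, 1.44244, -1.25686)  len=1.3454
  (v0,v7,v10) [-+-] → (-0.4114, 1.44244, -1.25686)–(-0.4114, 0.933934, -1.76537)  len=0.7191
  (v5,v11,v4) [+-+] → (-0.4114, 0.933934, 1.76537)–(-0.4114, -0.933934, 1.76537)  len=1.8679
  (v10,v7,v6) [-++] → (-0.4114, 0.933934, -1.76537)–(-0.4114, -0.933934, -1.76537)  len=1.8679
  (v3,v4,v2) [++-] → (-0.4114, -1.44244, 1.25686)–(-0.4114, -1.9225, 0)  len=1.3454
  (v3,v2,v6) [+-+] → (-0.4114, -1.9225, 0)–(-0.4114, -1.44244, -1.25686)  len=1.3454
  (v2,v4,v11) [-+-] → (-0.4114, -1.44244, 1.25686)–(-0.4114, -0.933934, 1.76537)  len=0.7191
  (v6,v2,v10) [+--] → (-0.4114, -1.44244, -1.25686)–(-0.4114, -0.933934, -1.76537)  len=0.7191

Chained into 1 loop(s):
  loop 1: 10 segments, perimeter = 11.9940
Total perimeter = 11.994

loops=1 perimeter=11.994


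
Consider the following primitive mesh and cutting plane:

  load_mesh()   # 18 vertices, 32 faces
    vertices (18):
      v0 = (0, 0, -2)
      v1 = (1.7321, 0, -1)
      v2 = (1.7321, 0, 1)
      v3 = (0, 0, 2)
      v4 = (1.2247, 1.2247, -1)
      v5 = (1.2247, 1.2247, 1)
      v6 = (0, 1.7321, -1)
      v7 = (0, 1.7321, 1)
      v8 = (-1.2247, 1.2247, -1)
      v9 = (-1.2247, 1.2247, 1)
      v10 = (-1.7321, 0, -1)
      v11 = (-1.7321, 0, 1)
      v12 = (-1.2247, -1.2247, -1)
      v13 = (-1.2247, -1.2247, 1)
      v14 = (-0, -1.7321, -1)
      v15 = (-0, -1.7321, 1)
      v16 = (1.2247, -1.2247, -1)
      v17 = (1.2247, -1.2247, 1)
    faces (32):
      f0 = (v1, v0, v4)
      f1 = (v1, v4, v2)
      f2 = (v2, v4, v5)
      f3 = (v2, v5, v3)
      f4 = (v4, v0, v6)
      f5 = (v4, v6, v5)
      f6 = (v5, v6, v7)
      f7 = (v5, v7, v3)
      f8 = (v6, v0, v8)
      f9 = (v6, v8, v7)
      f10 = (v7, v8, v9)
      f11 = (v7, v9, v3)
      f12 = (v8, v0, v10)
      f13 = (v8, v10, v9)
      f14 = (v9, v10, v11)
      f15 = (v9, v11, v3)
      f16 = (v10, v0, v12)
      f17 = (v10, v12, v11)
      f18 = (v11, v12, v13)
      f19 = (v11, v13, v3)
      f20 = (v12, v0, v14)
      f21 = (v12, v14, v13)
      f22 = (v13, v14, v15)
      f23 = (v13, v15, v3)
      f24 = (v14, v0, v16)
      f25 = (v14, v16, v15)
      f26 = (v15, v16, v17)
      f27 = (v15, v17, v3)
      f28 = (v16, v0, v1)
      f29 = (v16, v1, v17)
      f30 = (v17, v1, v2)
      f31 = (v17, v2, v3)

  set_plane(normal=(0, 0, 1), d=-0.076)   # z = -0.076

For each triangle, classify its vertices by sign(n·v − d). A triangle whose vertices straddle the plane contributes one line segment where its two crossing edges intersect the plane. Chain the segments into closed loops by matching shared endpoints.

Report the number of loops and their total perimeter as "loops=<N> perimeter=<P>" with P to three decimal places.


loops=1 perimeter=10.605

Straddling triangles (16 of 32):
  (v1,v4,v2) [--+] → (1.45912, 0.658889, -0.076)–(1.7321, 0, -0.076)  len=0.7132
  (v2,v4,v5) [+-+] → (1.45912, 0.658889, -0.076)–(1.2247, 1.2247, -0.076)  len=0.6124
  (v4,v6,v5) [--+] → (0.565811, 1.49768, -0.076)–(1.2247, 1.2247, -0.076)  len=0.7132
  (v5,v6,v7) [+-+] → (0.565811, 1.49768, -0.076)–(0, 1.7321, -0.076)  len=0.6124
  (v6,v8,v7) [--+] → (-0.658889, 1.45912, -0.076)–(0, 1.7321, -0.076)  len=0.7132
  (v7,v8,v9) [+-+] → (-0.658889, 1.45912, -0.076)–(-1.2247, 1.2247, -0.076)  len=0.6124
  (v8,v10,v9) [--+] → (-1.49768, 0.565811, -0.076)–(-1.2247, 1.2247, -0.076)  len=0.7132
  (v9,v10,v11) [+-+] → (-1.49768, 0.565811, -0.076)–(-1.7321, 0, -0.076)  len=0.6124
  (v10,v12,v11) [--+] → (-1.45912, -0.658889, -0.076)–(-1.7321, 0, -0.076)  len=0.7132
  (v11,v12,v13) [+-+] → (-1.45912, -0.658889, -0.076)–(-1.2247, -1.2247, -0.076)  len=0.6124
  (v12,v14,v13) [--+] → (-0.565811, -1.49768, -0.076)–(-1.2247, -1.2247, -0.076)  len=0.7132
  (v13,v14,v15) [+-+] → (-0.565811, -1.49768, -0.076)–(0, -1.7321, -0.076)  len=0.6124
  (v14,v16,v15) [--+] → (0.658889, -1.45912, -0.076)–(0, -1.7321, -0.076)  len=0.7132
  (v15,v16,v17) [+-+] → (0.658889, -1.45912, -0.076)–(1.2247, -1.2247, -0.076)  len=0.6124
  (v16,v1,v17) [--+] → (1.49768, -0.565811, -0.076)–(1.2247, -1.2247, -0.076)  len=0.7132
  (v17,v1,v2) [+-+] → (1.49768, -0.565811, -0.076)–(1.7321, 0, -0.076)  len=0.6124

Chained into 1 loop(s):
  loop 1: 16 segments, perimeter = 10.6052
Total perimeter = 10.605


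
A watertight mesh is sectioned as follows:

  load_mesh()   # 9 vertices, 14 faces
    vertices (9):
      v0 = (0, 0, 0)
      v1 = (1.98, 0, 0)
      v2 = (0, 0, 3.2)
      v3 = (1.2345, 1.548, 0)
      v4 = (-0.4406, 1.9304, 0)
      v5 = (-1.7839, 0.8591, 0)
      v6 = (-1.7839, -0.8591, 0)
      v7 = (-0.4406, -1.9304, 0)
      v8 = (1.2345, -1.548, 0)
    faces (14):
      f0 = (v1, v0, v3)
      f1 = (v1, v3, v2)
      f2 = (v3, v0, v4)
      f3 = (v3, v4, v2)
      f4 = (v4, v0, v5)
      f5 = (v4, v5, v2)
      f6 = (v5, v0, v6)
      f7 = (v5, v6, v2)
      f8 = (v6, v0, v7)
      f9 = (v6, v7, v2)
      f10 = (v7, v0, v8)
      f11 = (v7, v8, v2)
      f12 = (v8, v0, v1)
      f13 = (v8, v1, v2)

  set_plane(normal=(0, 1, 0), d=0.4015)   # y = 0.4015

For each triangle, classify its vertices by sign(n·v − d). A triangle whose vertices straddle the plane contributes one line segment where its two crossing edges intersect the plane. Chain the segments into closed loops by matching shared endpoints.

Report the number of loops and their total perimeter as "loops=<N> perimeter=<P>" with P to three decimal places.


Straddling triangles (8 of 14):
  (v1,v0,v3) [--+] → (0.320188, 0.4015, 0)–(1.78664, 0.4015, 0)  len=1.4665
  (v1,v3,v2) [-+-] → (1.78664, 0.4015, 0)–(0.320188, 0.4015, 2.37003)  len=2.7870
  (v3,v0,v4) [+-+] → (0.320188, 0.4015, 0)–(-0.0916395, 0.4015, 0)  len=0.4118
  (v3,v4,v2) [++-] → (-0.0916395, 0.4015, 2.53444)–(0.320188, 0.4015, 2.37003)  len=0.4434
  (v4,v0,v5) [+-+] → (-0.0916395, 0.4015, 0)–(-0.833705, 0.4015, 0)  len=0.7421
  (v4,v5,v2) [++-] → (-0.833705, 0.4015, 1.70448)–(-0.0916395, 0.4015, 2.53444)  len=1.1133
  (v5,v0,v6) [+--] → (-0.833705, 0.4015, 0)–(-1.7839, 0.4015, 0)  len=0.9502
  (v5,v6,v2) [+--] → (-1.7839, 0.4015, 0)–(-0.833705, 0.4015, 1.70448)  len=1.9514

Chained into 1 loop(s):
  loop 1: 8 segments, perimeter = 9.8658
Total perimeter = 9.866

loops=1 perimeter=9.866


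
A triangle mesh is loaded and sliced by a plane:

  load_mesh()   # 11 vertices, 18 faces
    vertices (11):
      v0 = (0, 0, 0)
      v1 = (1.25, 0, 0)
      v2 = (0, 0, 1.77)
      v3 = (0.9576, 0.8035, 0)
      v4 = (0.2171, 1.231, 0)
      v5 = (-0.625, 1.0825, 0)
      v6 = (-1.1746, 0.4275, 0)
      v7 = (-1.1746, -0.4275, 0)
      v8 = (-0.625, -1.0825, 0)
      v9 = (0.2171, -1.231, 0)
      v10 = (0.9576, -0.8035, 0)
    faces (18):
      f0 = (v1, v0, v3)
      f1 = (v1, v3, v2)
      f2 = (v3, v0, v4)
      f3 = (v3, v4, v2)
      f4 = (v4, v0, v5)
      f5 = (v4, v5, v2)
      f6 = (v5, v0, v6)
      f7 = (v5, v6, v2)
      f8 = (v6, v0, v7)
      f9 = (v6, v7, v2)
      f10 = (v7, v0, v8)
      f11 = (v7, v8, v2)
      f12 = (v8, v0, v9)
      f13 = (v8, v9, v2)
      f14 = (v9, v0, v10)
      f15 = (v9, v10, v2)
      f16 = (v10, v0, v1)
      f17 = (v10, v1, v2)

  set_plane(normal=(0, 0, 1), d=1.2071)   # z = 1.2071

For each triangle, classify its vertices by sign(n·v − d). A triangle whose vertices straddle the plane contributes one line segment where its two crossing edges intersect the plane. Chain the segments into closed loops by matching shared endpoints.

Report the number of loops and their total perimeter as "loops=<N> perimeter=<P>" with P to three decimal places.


loops=1 perimeter=2.447

Straddling triangles (9 of 18):
  (v1,v3,v2) [--+] → (0.304538, 0.255531, 1.2071)–(0.397528, 0, 1.2071)  len=0.2719
  (v3,v4,v2) [--+] → (0.0690427, 0.391486, 1.2071)–(0.304538, 0.255531, 1.2071)  len=0.2719
  (v4,v5,v2) [--+] → (-0.198764, 0.344259, 1.2071)–(0.0690427, 0.391486, 1.2071)  len=0.2719
  (v5,v6,v2) [--+] → (-0.373549, 0.135955, 1.2071)–(-0.198764, 0.344259, 1.2071)  len=0.2719
  (v6,v7,v2) [--+] → (-0.373549, -0.135955, 1.2071)–(-0.373549, 0.135955, 1.2071)  len=0.2719
  (v7,v8,v2) [--+] → (-0.198764, -0.344259, 1.2071)–(-0.373549, -0.135955, 1.2071)  len=0.2719
  (v8,v9,v2) [--+] → (0.0690427, -0.391486, 1.2071)–(-0.198764, -0.344259, 1.2071)  len=0.2719
  (v9,v10,v2) [--+] → (0.304538, -0.255531, 1.2071)–(0.0690427, -0.391486, 1.2071)  len=0.2719
  (v10,v1,v2) [--+] → (0.397528, 0, 1.2071)–(0.304538, -0.255531, 1.2071)  len=0.2719

Chained into 1 loop(s):
  loop 1: 9 segments, perimeter = 2.4473
Total perimeter = 2.447


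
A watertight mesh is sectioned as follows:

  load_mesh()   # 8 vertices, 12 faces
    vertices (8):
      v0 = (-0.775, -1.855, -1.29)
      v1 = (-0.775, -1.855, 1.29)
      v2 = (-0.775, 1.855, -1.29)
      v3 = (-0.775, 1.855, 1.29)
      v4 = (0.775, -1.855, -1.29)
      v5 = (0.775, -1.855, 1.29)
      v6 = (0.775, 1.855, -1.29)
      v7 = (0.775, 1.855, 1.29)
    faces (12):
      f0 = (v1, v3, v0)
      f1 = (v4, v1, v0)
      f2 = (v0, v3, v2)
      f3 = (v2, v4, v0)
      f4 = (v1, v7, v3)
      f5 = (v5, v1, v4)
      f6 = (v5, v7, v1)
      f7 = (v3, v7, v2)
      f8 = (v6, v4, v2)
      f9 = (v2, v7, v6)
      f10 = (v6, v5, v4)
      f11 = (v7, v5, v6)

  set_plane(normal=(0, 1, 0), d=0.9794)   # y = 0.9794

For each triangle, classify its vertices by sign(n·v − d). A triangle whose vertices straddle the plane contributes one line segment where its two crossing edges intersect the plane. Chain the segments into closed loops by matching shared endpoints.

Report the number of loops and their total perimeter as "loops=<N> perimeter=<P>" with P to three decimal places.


loops=1 perimeter=8.260

Straddling triangles (8 of 12):
  (v1,v3,v0) [-+-] → (-0.775, 0.9794, 1.29)–(-0.775, 0.9794, 0.681092)  len=0.6089
  (v0,v3,v2) [-++] → (-0.775, 0.9794, 0.681092)–(-0.775, 0.9794, -1.29)  len=1.9711
  (v2,v4,v0) [+--] → (-0.409183, 0.9794, -1.29)–(-0.775, 0.9794, -1.29)  len=0.3658
  (v1,v7,v3) [-++] → (0.409183, 0.9794, 1.29)–(-0.775, 0.9794, 1.29)  len=1.1842
  (v5,v7,v1) [-+-] → (0.775, 0.9794, 1.29)–(0.409183, 0.9794, 1.29)  len=0.3658
  (v6,v4,v2) [+-+] → (0.775, 0.9794, -1.29)–(-0.409183, 0.9794, -1.29)  len=1.1842
  (v6,v5,v4) [+--] → (0.775, 0.9794, -0.681092)–(0.775, 0.9794, -1.29)  len=0.6089
  (v7,v5,v6) [+-+] → (0.775, 0.9794, 1.29)–(0.775, 0.9794, -0.681092)  len=1.9711

Chained into 1 loop(s):
  loop 1: 8 segments, perimeter = 8.2600
Total perimeter = 8.260


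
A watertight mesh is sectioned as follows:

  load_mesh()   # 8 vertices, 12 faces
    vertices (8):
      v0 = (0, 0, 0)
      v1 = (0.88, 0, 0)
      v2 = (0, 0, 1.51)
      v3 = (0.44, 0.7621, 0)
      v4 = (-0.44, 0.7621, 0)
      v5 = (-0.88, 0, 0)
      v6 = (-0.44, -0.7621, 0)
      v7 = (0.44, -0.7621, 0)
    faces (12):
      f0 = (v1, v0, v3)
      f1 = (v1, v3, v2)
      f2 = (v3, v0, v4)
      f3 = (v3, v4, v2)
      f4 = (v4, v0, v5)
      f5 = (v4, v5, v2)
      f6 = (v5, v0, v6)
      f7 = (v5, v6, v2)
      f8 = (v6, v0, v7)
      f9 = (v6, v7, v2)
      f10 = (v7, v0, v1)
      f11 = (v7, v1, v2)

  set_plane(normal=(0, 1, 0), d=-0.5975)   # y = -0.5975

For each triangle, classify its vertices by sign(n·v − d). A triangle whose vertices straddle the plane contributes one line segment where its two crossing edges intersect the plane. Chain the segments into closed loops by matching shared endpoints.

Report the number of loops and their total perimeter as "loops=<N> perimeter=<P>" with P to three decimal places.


loops=1 perimeter=2.515

Straddling triangles (6 of 12):
  (v5,v0,v6) [++-] → (-0.344968, -0.5975, 0)–(-0.535032, -0.5975, 0)  len=0.1901
  (v5,v6,v2) [+-+] → (-0.535032, -0.5975, 0)–(-0.344968, -0.5975, 0.326133)  len=0.3775
  (v6,v0,v7) [-+-] → (-0.344968, -0.5975, 0)–(0.344968, -0.5975, 0)  len=0.6899
  (v6,v7,v2) [--+] → (0.344968, -0.5975, 0.326133)–(-0.344968, -0.5975, 0.326133)  len=0.6899
  (v7,v0,v1) [-++] → (0.344968, -0.5975, 0)–(0.535032, -0.5975, 0)  len=0.1901
  (v7,v1,v2) [-++] → (0.535032, -0.5975, 0)–(0.344968, -0.5975, 0.326133)  len=0.3775

Chained into 1 loop(s):
  loop 1: 6 segments, perimeter = 2.5149
Total perimeter = 2.515


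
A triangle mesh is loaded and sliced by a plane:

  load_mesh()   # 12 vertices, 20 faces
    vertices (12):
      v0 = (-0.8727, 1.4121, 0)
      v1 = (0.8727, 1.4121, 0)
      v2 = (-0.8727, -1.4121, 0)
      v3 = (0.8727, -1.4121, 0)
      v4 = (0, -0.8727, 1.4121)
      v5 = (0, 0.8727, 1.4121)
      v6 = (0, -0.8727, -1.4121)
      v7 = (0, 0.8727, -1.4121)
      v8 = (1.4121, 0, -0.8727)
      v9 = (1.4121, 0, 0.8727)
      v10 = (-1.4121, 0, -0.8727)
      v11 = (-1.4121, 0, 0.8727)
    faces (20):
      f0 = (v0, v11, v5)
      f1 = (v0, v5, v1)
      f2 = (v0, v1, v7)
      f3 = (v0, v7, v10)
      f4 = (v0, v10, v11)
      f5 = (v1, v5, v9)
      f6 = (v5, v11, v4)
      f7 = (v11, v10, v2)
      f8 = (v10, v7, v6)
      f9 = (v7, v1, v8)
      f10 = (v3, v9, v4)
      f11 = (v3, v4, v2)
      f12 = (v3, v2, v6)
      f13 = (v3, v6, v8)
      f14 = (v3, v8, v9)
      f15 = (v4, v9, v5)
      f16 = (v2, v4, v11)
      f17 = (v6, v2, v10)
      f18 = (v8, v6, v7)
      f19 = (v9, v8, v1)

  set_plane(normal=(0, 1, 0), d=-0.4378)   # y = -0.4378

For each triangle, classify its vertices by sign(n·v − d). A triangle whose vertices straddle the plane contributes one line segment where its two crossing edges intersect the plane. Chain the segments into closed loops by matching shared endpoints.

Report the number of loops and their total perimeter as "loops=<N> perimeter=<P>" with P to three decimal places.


loops=1 perimeter=8.483

Straddling triangles (10 of 20):
  (v5,v11,v4) [++-] → (-0.703704, -0.4378, 1.1433)–(0, -0.4378, 1.4121)  len=0.7533
  (v11,v10,v2) [++-] → (-1.24487, -0.4378, -0.602133)–(-1.24487, -0.4378, 0.602133)  len=1.2043
  (v10,v7,v6) [++-] → (0, -0.4378, -1.4121)–(-0.703704, -0.4378, -1.1433)  len=0.7533
  (v3,v9,v4) [-+-] → (1.24487, -0.4378, 0.602133)–(0.703704, -0.4378, 1.1433)  len=0.7653
  (v3,v6,v8) [--+] → (0.703704, -0.4378, -1.1433)–(1.24487, -0.4378, -0.602133)  len=0.7653
  (v3,v8,v9) [-++] → (1.24487, -0.4378, -0.602133)–(1.24487, -0.4378, 0.602133)  len=1.2043
  (v4,v9,v5) [-++] → (0.703704, -0.4378, 1.1433)–(0, -0.4378, 1.4121)  len=0.7533
  (v2,v4,v11) [--+] → (-0.703704, -0.4378, 1.1433)–(-1.24487, -0.4378, 0.602133)  len=0.7653
  (v6,v2,v10) [--+] → (-1.24487, -0.4378, -0.602133)–(-0.703704, -0.4378, -1.1433)  len=0.7653
  (v8,v6,v7) [+-+] → (0.703704, -0.4378, -1.1433)–(0, -0.4378, -1.4121)  len=0.7533

Chained into 1 loop(s):
  loop 1: 10 segments, perimeter = 8.4830
Total perimeter = 8.483
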